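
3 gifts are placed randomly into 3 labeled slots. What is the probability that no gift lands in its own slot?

Use the recurrence D(n) = (n-1)(D(n-1) + D(n-2)) with D(0)=1, D(1)=0.
Building up: D(2)=1, D(3)=2.
Total arrangements: 3! = 6.
Probability = D(3)/3! = 1/3.

Final answer: D(3)/3! = 2/6 = 0.333333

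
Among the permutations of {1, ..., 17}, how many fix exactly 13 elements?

Choose which 13 elements are fixed: C(17,13) = 2380.
Derange the remaining 4 using D(j) = (j-1)(D(j-1) + D(j-2)), D(0)=1, D(1)=0: D(2)=1, D(3)=2, D(4)=9.
Total: 2380 x 9.

Final answer: C(17,13) D(4) = 21420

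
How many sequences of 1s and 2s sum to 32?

Let f(n) count the ways. The last step is size 1 or 2, so f(n) = f(n-1) + f(n-2) with f(1)=1, f(2)=2.
Iterating the recurrence: f(1)=1, f(2)=2, f(3)=3, f(4)=5, f(5)=8, f(6)=13, f(7)=21, f(8)=34, f(9)=55, f(10)=89, f(11)=144, f(12)=233, f(13)=377, f(14)=610, f(15)=987, f(16)=1597, f(17)=2584, f(18)=4181, f(19)=6765, f(20)=10946, f(21)=17711, f(22)=28657, f(23)=46368, f(24)=75025, f(25)=121393, f(26)=196418, f(27)=317811, f(28)=514229, f(29)=832040, f(30)=1346269, f(31)=2178309, f(32)=3524578.

Final answer: 3524578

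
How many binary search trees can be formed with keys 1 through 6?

This is a standard Catalan-number count: the answer is C_n. Here n = 6.
C_n = C(2n,n) - C(2n,n+1), so C_{6} = C(12,6) - C(12,7) = 924 - 792.

Final answer: C_{6} = 132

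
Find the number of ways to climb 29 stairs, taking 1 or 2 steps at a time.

Let f(n) count the ways. The last step is size 1 or 2, so f(n) = f(n-1) + f(n-2) with f(1)=1, f(2)=2.
Iterating the recurrence: f(1)=1, f(2)=2, f(3)=3, f(4)=5, f(5)=8, f(6)=13, f(7)=21, f(8)=34, f(9)=55, f(10)=89, f(11)=144, f(12)=233, f(13)=377, f(14)=610, f(15)=987, f(16)=1597, f(17)=2584, f(18)=4181, f(19)=6765, f(20)=10946, f(21)=17711, f(22)=28657, f(23)=46368, f(24)=75025, f(25)=121393, f(26)=196418, f(27)=317811, f(28)=514229, f(29)=832040.

Final answer: 832040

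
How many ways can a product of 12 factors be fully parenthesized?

The structures are counted by the Catalan number C_n. Here n = 12 - 1 = 11.
C_n = (2n)!/(n!(n+1)!), so C_{11} = 22!/(11! x 12!) = C(22,11)/12 = 705432/12.

Final answer: C_{11} = 58786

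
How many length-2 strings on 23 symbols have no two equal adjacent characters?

First character: 23 choices. Each subsequent: 22 choices (must differ from the previous one).
Total: 23 x 22^1.

Final answer: 23 x 22^{1} = 506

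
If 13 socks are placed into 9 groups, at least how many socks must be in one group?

By the pigeonhole principle: ceiling(13/9).

Final answer: 2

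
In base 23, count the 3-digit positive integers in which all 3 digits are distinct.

First digit: 22 (nonzero). Second: 22 (not first). Third: 21, etc.
Total: 22 x 22 x 21.

Final answer: 10164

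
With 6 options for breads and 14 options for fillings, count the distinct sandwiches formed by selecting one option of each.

By the multiplication principle: 6 x 14.

Final answer: 84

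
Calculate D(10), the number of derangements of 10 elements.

D(n) = (n-1)(D(n-1) + D(n-2)), D(0)=1, D(1)=0.
D(2) = 1 x (0 + 1) = 1
D(3) = 2 x (1 + 0) = 2
D(4) = 3 x (2 + 1) = 9
D(5) = 4 x (9 + 2) = 44
D(6) = 5 x (44 + 9) = 265
D(7) = 6 x (265 + 44) = 1854
D(8) = 7 x (1854 + 265) = 14833
D(9) = 8 x (14833 + 1854) = 133496
D(10) = 9 x (D(9) + D(8)) = 9 x (133496 + 14833)

Final answer: D(10) = 1334961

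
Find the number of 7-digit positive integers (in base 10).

These are the integers in [10^6, 10^7), so the count is 10^7 - 10^6 = 9 x 10^6.

Final answer: 9000000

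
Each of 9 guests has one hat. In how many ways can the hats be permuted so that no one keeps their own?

Derangements satisfy D(n) = (n-1)(D(n-1) + D(n-2)), starting from D(0)=1, D(1)=0.
D(2) = 1 x (0 + 1) = 1
D(3) = 2 x (1 + 0) = 2
D(4) = 3 x (2 + 1) = 9
D(5) = 4 x (9 + 2) = 44
D(6) = 5 x (44 + 9) = 265
D(7) = 6 x (265 + 44) = 1854
D(8) = 7 x (1854 + 265) = 14833
D(9) = 8 x (D(8) + D(7)) = 8 x (14833 + 1854)

Final answer: D(9) = 133496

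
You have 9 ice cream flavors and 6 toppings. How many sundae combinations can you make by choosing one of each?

By the multiplication principle: 9 x 6.

Final answer: 54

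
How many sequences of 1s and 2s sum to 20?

Condition on the final move: it is a 1-step (f(n-1) ways to get there) or a 2-step (f(n-2) ways), so f(n) = f(n-1) + f(n-2), with f(1)=1, f(2)=2.
Computing successive values: f(1)=1, f(2)=2, f(3)=3, f(4)=5, f(5)=8, f(6)=13, f(7)=21, f(8)=34, f(9)=55, f(10)=89, f(11)=144, f(12)=233, f(13)=377, f(14)=610, f(15)=987, f(16)=1597, f(17)=2584, f(18)=4181, f(19)=6765, f(20)=10946.

Final answer: 10946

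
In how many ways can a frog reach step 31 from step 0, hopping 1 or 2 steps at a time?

Condition on the final move: it is a 1-step (f(n-1) ways to get there) or a 2-step (f(n-2) ways), so f(n) = f(n-1) + f(n-2), with f(1)=1, f(2)=2.
Computing successive values: f(1)=1, f(2)=2, f(3)=3, f(4)=5, f(5)=8, f(6)=13, f(7)=21, f(8)=34, f(9)=55, f(10)=89, f(11)=144, f(12)=233, f(13)=377, f(14)=610, f(15)=987, f(16)=1597, f(17)=2584, f(18)=4181, f(19)=6765, f(20)=10946, f(21)=17711, f(22)=28657, f(23)=46368, f(24)=75025, f(25)=121393, f(26)=196418, f(27)=317811, f(28)=514229, f(29)=832040, f(30)=1346269, f(31)=2178309.

Final answer: 2178309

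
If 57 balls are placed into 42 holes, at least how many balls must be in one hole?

By the pigeonhole principle: ceiling(57/42).

Final answer: 2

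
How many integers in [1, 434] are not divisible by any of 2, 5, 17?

|div by 2|=217, |div by 5|=86, |div by 17|=25.
|div by 2&5|=43, |div by 2&17|=12, |div by 5&17|=5, |div by all|=2.
By inclusion-exclusion, divisible by at least one: 217+86+25-43-12-5+2 = 270.
Not divisible by any: 434 - 270.

Final answer: 164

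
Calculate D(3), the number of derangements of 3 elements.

Use the recurrence D(n) = (n-1)(D(n-1) + D(n-2)) with D(0)=1, D(1)=0.
Building up: D(2)=1.
D(3) = 2 x (D(2) + D(1)) = 2 x (1 + 0).

Final answer: D(3) = 2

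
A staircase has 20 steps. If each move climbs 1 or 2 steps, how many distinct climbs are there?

Let f(n) be the number of climbs. Removing the last move (1 or 2 steps) gives f(n) = f(n-1) + f(n-2); base cases f(1)=1, f(2)=2.
Iterating the recurrence: f(1)=1, f(2)=2, f(3)=3, f(4)=5, f(5)=8, f(6)=13, f(7)=21, f(8)=34, f(9)=55, f(10)=89, f(11)=144, f(12)=233, f(13)=377, f(14)=610, f(15)=987, f(16)=1597, f(17)=2584, f(18)=4181, f(19)=6765, f(20)=10946.

Final answer: 10946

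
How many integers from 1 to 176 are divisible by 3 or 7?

Multiples of 3: 58. Multiples of 7: 25. Of both (lcm=21): 8.
By inclusion-exclusion: 58 + 25 - 8.

Final answer: 75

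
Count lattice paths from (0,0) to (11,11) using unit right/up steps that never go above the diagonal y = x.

Total monotonic paths to (11,11): C(22,11) = 705432.
By the reflection principle, paths that go above the diagonal number C(22,12) = 646646.
Valid Dyck paths: 705432 - 646646.
(These counts are the Catalan numbers.)

Final answer: C_{11} = 58786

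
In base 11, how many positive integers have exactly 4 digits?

These are the integers in [11^3, 11^4), so the count is 11^4 - 11^3 = 10 x 11^3.

Final answer: 13310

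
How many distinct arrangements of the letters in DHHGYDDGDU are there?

Letters (D:4, G:2, H:2, U:1, Y:1). Total letters: 10.
Permutations = 10!/(4! x 2! x 2!).

Final answer: 37800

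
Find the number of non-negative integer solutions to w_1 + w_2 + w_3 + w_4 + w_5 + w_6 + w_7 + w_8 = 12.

Stars and bars with 12 stars and 7 bars:
C(12+8-1, 8-1) = C(19,7).

Final answer: C(19,7) = 50388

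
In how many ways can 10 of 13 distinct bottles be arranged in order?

P(13,10) = 13!/(13-10)! = 13!/3!.

Final answer: P(13,10) = 1037836800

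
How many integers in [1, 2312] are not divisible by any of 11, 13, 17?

|div by 11|=210, |div by 13|=177, |div by 17|=136.
|div by 11&13|=16, |div by 11&17|=12, |div by 13&17|=10, |div by all|=0.
By inclusion-exclusion, divisible by at least one: 210+177+136-16-12-10+0 = 485.
Not divisible by any: 2312 - 485.

Final answer: 1827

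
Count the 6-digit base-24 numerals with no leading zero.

In base 24, the leading digit has 23 choices (1..23); each of the remaining 5 digits has 24 choices.
Total: 23 x 24^5.

Final answer: 183140352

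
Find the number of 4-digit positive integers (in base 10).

The leading digit cannot be 0 (9 options); the other 3 digits can be anything (10 options each).
Total: 9 x 10^3.

Final answer: 9000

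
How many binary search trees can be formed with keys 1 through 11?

The structures are counted by the Catalan number C_n. Here n = 11.
C_n = C(2n,n) - C(2n,n+1), so C_{11} = C(22,11) - C(22,12) = 705432 - 646646.

Final answer: C_{11} = 58786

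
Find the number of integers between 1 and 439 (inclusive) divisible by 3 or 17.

Multiples of 3: 146. Multiples of 17: 25. Of both (lcm=51): 8.
By inclusion-exclusion: 146 + 25 - 8.

Final answer: 163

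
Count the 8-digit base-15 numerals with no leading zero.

Leading digit: 14 options (nonzero). Other 7 digit(s): 15 options each.
Total: 14 x 15^7.

Final answer: 2392031250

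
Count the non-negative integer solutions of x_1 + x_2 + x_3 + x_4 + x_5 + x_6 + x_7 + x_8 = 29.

Stars and bars with 29 stars and 7 bars:
C(29+8-1, 8-1) = C(36,7).

Final answer: C(36,7) = 8347680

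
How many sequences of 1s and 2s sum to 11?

Let f(n) be the number of climbs. Removing the last move (1 or 2 steps) gives f(n) = f(n-1) + f(n-2); base cases f(1)=1, f(2)=2.
Computing successive values: f(1)=1, f(2)=2, f(3)=3, f(4)=5, f(5)=8, f(6)=13, f(7)=21, f(8)=34, f(9)=55, f(10)=89, f(11)=144.

Final answer: 144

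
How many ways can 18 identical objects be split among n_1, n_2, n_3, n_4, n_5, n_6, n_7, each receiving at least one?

Substitute n'_i = n_i - 1 (so n'_i >= 0). Then sum n'_i = 18 - 7 = 11.
Stars and bars: C(11+7-1, 7-1) = C(17,6).

Final answer: C(17,6) = 12376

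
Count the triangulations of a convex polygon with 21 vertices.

The structures are counted by the Catalan number C_n. Here n = 21 - 2 = 19.
C_n = C(2n,n)/(n+1), so C_{19} = C(38,19)/20 = 35345263800/20.

Final answer: C_{19} = 1767263190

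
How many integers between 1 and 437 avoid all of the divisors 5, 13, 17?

|div by 5|=87, |div by 13|=33, |div by 17|=25.
|div by 5&13|=6, |div by 5&17|=5, |div by 13&17|=1, |div by all|=0.
By inclusion-exclusion, divisible by at least one: 87+33+25-6-5-1+0 = 133.
Not divisible by any: 437 - 133.

Final answer: 304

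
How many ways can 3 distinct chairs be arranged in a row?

The number of ways to arrange 3 distinct objects is 3!.

Final answer: 3! = 6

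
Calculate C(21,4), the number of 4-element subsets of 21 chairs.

C(21,4) = 21!/(4! x 17!).

Final answer: \binom{21}{4} = 5985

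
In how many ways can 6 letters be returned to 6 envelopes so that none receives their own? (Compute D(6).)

Use the recurrence D(n) = (n-1)(D(n-1) + D(n-2)) with D(0)=1, D(1)=0.
D(2) = 1 x (0 + 1) = 1
D(3) = 2 x (1 + 0) = 2
D(4) = 3 x (2 + 1) = 9
D(5) = 4 x (9 + 2) = 44
D(6) = 5 x (D(5) + D(4)) = 5 x (44 + 9)

Final answer: D(6) = 265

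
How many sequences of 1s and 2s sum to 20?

Let f(n) be the number of climbs. Removing the last move (1 or 2 steps) gives f(n) = f(n-1) + f(n-2); base cases f(1)=1, f(2)=2.
Building up term by term: f(1)=1, f(2)=2, f(3)=3, f(4)=5, f(5)=8, f(6)=13, f(7)=21, f(8)=34, f(9)=55, f(10)=89, f(11)=144, f(12)=233, f(13)=377, f(14)=610, f(15)=987, f(16)=1597, f(17)=2584, f(18)=4181, f(19)=6765, f(20)=10946.

Final answer: 10946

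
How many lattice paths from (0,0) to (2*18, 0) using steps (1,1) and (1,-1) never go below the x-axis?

Total monotonic paths to (18,18): C(36,18) = 9075135300.
Reflecting each bad path at its first crossing gives a bijection with paths to (17,19): C(36,19) = 8597496600.
Valid Dyck paths: 9075135300 - 8597496600.
(These counts are the Catalan numbers.)

Final answer: C_{18} = 477638700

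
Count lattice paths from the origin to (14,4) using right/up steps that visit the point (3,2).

Paths (0,0)->(3,2): C(5,2) = 10.
Paths (3,2)->(14,4): C(13,2) = 78.
By multiplication principle: 10 x 78.

Final answer: 780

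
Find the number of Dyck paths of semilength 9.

Total monotonic paths to (9,9): C(18,9) = 48620.
By the reflection principle, paths that go above the diagonal number C(18,10) = 43758.
Valid Dyck paths: 48620 - 43758.
(These counts are the Catalan numbers.)

Final answer: C_{9} = 4862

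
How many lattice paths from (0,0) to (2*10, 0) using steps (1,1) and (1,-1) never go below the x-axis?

Total monotonic paths to (10,10): C(20,10) = 184756.
Paths that cross above y=x (reflection bijection): C(20,11) = 167960.
Valid Dyck paths: 184756 - 167960.
(These counts are the Catalan numbers.)

Final answer: C_{10} = 16796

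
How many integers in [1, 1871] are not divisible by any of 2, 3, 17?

|div by 2|=935, |div by 3|=623, |div by 17|=110.
|div by 2&3|=311, |div by 2&17|=55, |div by 3&17|=36, |div by all|=18.
By inclusion-exclusion, divisible by at least one: 935+623+110-311-55-36+18 = 1284.
Not divisible by any: 1871 - 1284.

Final answer: 587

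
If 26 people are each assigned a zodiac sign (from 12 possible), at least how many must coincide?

There are 12 possible values for zodiac sign. With 26 people and 12 categories, by pigeonhole: ceiling(26/12).

Final answer: 3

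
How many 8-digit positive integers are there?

First digit: 9 choices (1-9). Each of the remaining 7 digits: 10 choices.
Total: 9 x 10^7.

Final answer: 90000000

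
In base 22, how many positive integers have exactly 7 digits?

Leading digit: 21 options (nonzero). Other 6 digit(s): 22 options each.
Total: 21 x 22^6.

Final answer: 2380977984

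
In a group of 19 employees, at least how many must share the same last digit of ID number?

There are 10 possible values for last digit of ID number. With 19 employees and 10 categories, by pigeonhole: ceiling(19/10).

Final answer: 2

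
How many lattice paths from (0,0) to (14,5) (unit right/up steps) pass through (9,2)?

Paths (0,0)->(9,2): C(11,2) = 55.
Paths (9,2)->(14,5): C(8,3) = 56.
By multiplication principle: 55 x 56.

Final answer: 3080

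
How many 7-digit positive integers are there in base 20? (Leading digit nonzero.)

In base 20, the leading digit has 19 choices (1..19); each of the remaining 6 digits has 20 choices.
Total: 19 x 20^6.

Final answer: 1216000000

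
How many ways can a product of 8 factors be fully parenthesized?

The structures are counted by the Catalan number C_n. Here n = 8 - 1 = 7.
C_n = (2n)!/(n!(n+1)!), so C_{7} = 14!/(7! x 8!) = C(14,7)/8 = 3432/8.

Final answer: C_{7} = 429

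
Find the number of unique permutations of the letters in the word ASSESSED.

Letters (A:1, D:1, E:2, S:4). Total letters: 8.
Permutations = 8!/(4! x 2!).

Final answer: 840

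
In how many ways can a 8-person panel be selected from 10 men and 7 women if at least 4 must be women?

Sum over valid woman counts:
C(7,4)C(10,4) = 7350
C(7,5)C(10,3) = 2520
C(7,6)C(10,2) = 315
C(7,7)C(10,1) = 10
Total: 7350 + 2520 + 315 + 10.

Final answer: 10195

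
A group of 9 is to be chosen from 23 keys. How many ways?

C(23,9) = 23!/(9! x 14!).

Final answer: \binom{23}{9} = 817190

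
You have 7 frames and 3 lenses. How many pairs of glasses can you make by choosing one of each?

By the multiplication principle: 7 x 3.

Final answer: 21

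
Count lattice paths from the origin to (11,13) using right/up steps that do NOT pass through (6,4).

Total paths to (11,13): C(24,13) = 2496144.
Paths through (6,4): C(10,4) x C(14,9) = 420420.
Avoiding (6,4): 2496144 - 420420.

Final answer: 2075724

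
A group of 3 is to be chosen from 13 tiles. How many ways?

C(13,3) = 13!/(3! x 10!).

Final answer: \binom{13}{3} = 286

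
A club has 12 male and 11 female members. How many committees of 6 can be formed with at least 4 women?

Sum over valid woman counts:
C(11,4)C(12,2) = 21780
C(11,5)C(12,1) = 5544
C(11,6)C(12,0) = 462
Total: 21780 + 5544 + 462.

Final answer: 27786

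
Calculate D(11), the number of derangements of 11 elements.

Derangements satisfy D(n) = (n-1)(D(n-1) + D(n-2)), starting from D(0)=1, D(1)=0.
Building up: D(2)=1, D(3)=2, D(4)=9, D(5)=44, D(6)=265, D(7)=1854, D(8)=14833, D(9)=133496, D(10)=1334961.
D(11) = 10 x (D(10) + D(9)) = 10 x (1334961 + 133496).

Final answer: D(11) = 14684570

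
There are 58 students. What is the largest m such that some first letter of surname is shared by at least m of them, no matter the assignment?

There are 26 possible values for first letter of surname. With 58 students and 26 categories, by pigeonhole: ceiling(58/26).

Final answer: 3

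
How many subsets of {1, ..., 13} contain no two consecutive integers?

Condition on whether n belongs to the subset: if not, any valid subset of {1, ..., n-1} works (a(n-1)); if so, n-1 is excluded and the rest is a valid subset of {1, ..., n-2} (a(n-2)). Hence a(n) = a(n-1) + a(n-2), a(1)=2, a(2)=3.
Iterating the recurrence: a(1)=2, a(2)=3, a(3)=5, a(4)=8, a(5)=13, a(6)=21, a(7)=34, a(8)=55, a(9)=89, a(10)=144, a(11)=233, a(12)=377, a(13)=610.

Final answer: 610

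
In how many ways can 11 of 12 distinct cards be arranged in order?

P(12,11) = 12!/(12-11)! = 12!/1!.

Final answer: P(12,11) = 479001600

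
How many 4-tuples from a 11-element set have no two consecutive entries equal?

Let g(n) count such strings. g(1) = 11, and each valid string of length n-1 extends in 10 ways (any symbol but the last), so g(n) = 10 g(n-1).
Total: g(4) = 11 x 10^3.

Final answer: 11 x 10^{3} = 11000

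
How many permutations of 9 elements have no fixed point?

Derangements satisfy D(n) = (n-1)(D(n-1) + D(n-2)), starting from D(0)=1, D(1)=0.
Building up: D(2)=1, D(3)=2, D(4)=9, D(5)=44, D(6)=265, D(7)=1854, D(8)=14833.
D(9) = 8 x (D(8) + D(7)) = 8 x (14833 + 1854).

Final answer: D(9) = 133496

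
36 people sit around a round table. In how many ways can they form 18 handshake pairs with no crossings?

This is counted by the nth Catalan number C_n. Here n = 36/2 = 18.
C_n = C(2n,n) - C(2n,n+1), so C_{18} = C(36,18) - C(36,19) = 9075135300 - 8597496600.

Final answer: C_{18} = 477638700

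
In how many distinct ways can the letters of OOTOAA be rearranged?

Letters (A:2, O:3, T:1). Total letters: 6.
Permutations = 6!/(3! x 2!).

Final answer: 60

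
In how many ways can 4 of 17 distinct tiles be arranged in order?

P(17,4) = 17!/(17-4)! = 17!/13!.

Final answer: P(17,4) = 57120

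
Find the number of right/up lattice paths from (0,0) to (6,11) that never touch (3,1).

Total paths to (6,11): C(17,11) = 12376.
Paths through (3,1): C(4,1) x C(13,10) = 1144.
Avoiding (3,1): 12376 - 1144.

Final answer: 11232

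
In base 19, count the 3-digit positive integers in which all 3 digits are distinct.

The leading digit has 18 choices (anything but zero); the next has 18 (anything but the first), then 17, and so on, one fewer each time.
Total: 18 x 18 x 17.

Final answer: 5508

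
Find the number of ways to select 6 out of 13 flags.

C(13,6) = 13!/(6! x 7!).

Final answer: \binom{13}{6} = 1716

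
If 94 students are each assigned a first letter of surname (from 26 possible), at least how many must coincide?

There are 26 possible values for first letter of surname. With 94 students and 26 categories, by pigeonhole: ceiling(94/26).

Final answer: 4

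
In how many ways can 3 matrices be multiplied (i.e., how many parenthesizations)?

The structures are counted by the Catalan number C_n. Here n = 3 - 1 = 2.
C_n = C(2n,n)/(n+1), so C_{2} = C(4,2)/3 = 6/3.

Final answer: C_{2} = 2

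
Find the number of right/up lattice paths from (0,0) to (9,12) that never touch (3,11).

Total paths to (9,12): C(21,12) = 293930.
Paths through (3,11): C(14,11) x C(7,1) = 2548.
Avoiding (3,11): 293930 - 2548.

Final answer: 291382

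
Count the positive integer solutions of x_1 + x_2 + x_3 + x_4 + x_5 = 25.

Substitute x'_i = x_i - 1 (so x'_i >= 0). Then sum x'_i = 25 - 5 = 20.
Stars and bars: C(20+5-1, 5-1) = C(24,4).

Final answer: C(24,4) = 10626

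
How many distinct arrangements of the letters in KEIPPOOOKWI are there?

Letters (E:1, I:2, K:2, O:3, P:2, W:1). Total letters: 11.
Permutations = 11!/(3! x 2! x 2! x 2!).

Final answer: 831600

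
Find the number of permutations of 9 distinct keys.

The number of ways to arrange 9 distinct objects is 9!.

Final answer: 9! = 362880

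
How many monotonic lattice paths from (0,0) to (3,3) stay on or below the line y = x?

Total monotonic paths to (3,3): C(6,3) = 20.
By the reflection principle, paths that go above the diagonal number C(6,4) = 15.
Valid Dyck paths: 20 - 15.
(This is the Catalan number C_{3}.)

Final answer: C_{3} = 5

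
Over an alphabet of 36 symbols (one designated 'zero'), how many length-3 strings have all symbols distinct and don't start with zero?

The leading digit has 35 choices (anything but zero); the next has 35 (anything but the first), then 34, and so on, one fewer each time.
Total: 35 x 35 x 34.

Final answer: 41650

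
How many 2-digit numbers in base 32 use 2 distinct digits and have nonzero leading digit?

First digit: 31 (nonzero). Second: 31 (not first). Third: 30, etc.
Total: 31 x 31.

Final answer: 961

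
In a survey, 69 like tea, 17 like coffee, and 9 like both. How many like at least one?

|A union B| = |A| + |B| - |A intersect B| = 69 + 17 - 9.

Final answer: 77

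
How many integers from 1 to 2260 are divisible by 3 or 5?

Multiples of 3: 753. Multiples of 5: 452. Of both (lcm=15): 150.
By inclusion-exclusion: 753 + 452 - 150.

Final answer: 1055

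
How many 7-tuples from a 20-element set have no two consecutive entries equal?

Let g(n) count such strings. g(1) = 20, and each valid string of length n-1 extends in 19 ways (any symbol but the last), so g(n) = 19 g(n-1).
Total: g(7) = 20 x 19^6.

Final answer: 20 x 19^{6} = 940917620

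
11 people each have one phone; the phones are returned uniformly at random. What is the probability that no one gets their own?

Derangements satisfy D(n) = (n-1)(D(n-1) + D(n-2)), starting from D(0)=1, D(1)=0.
Building up: D(2)=1, D(3)=2, D(4)=9, D(5)=44, D(6)=265, D(7)=1854, D(8)=14833, D(9)=133496, D(10)=1334961, D(11)=14684570.
Total arrangements: 11! = 39916800.
Probability = D(11)/11! = 1468457/3991680.

Final answer: D(11)/11! = 14684570/39916800 = 0.367879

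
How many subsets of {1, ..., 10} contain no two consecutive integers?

Let a(n) count such subsets of {1, ..., n}. Either n is excluded (a(n-1) ways) or n is included, forcing n-1 out (a(n-2) ways), so a(n) = a(n-1) + a(n-2) with a(1)=2, a(2)=3.
Computing successive values: a(1)=2, a(2)=3, a(3)=5, a(4)=8, a(5)=13, a(6)=21, a(7)=34, a(8)=55, a(9)=89, a(10)=144.

Final answer: 144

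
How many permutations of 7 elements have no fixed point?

D(n) = (n-1)(D(n-1) + D(n-2)), D(0)=1, D(1)=0.
D(2) = 1 x (0 + 1) = 1
D(3) = 2 x (1 + 0) = 2
D(4) = 3 x (2 + 1) = 9
D(5) = 4 x (9 + 2) = 44
D(6) = 5 x (44 + 9) = 265
D(7) = 6 x (D(6) + D(5)) = 6 x (265 + 44)

Final answer: D(7) = 1854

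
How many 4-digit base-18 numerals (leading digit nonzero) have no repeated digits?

The leading digit has 17 choices (anything but zero); the next has 17 (anything but the first), then 16, and so on, one fewer each time.
Total: 17 x 17 x 16 x 15.

Final answer: 69360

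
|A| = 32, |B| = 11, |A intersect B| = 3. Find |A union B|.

|A union B| = |A| + |B| - |A intersect B| = 32 + 11 - 3.

Final answer: 40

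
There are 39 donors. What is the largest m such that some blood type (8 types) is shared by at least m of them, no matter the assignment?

There are 8 possible values for blood type (8 types). With 39 donors and 8 categories, by pigeonhole: ceiling(39/8).

Final answer: 5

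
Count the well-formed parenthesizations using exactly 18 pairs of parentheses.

This is a standard Catalan-number count: the answer is C_n. Here n = 18 (pairs).
Using C_0 = 1 and C_(k+1) = C_k x 2(2k+1)/(k+2), build up term by term: C_1=1, C_2=2, C_3=5, C_4=14, C_5=42, C_6=132, C_7=429, C_8=1430, C_9=4862, C_10=16796, C_11=58786, C_12=208012, C_13=742900, C_14=2674440, C_15=9694845, C_16=35357670, C_17=129644790, C_18=477638700.

Final answer: C_{18} = 477638700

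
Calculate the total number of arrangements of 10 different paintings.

The number of ways to arrange 10 distinct objects is 10!.

Final answer: 10! = 3628800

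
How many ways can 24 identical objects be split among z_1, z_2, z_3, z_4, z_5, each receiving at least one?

Substitute z'_i = z_i - 1 (so z'_i >= 0). Then sum z'_i = 24 - 5 = 19.
Stars and bars: C(19+5-1, 5-1) = C(23,4).

Final answer: C(23,4) = 8855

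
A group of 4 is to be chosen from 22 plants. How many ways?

C(22,4) = 22!/(4! x 18!).

Final answer: \binom{22}{4} = 7315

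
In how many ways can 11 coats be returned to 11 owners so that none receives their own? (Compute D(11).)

D(n) = (n-1)(D(n-1) + D(n-2)), D(0)=1, D(1)=0.
D(2) = 1 x (0 + 1) = 1
D(3) = 2 x (1 + 0) = 2
D(4) = 3 x (2 + 1) = 9
D(5) = 4 x (9 + 2) = 44
D(6) = 5 x (44 + 9) = 265
D(7) = 6 x (265 + 44) = 1854
D(8) = 7 x (1854 + 265) = 14833
D(9) = 8 x (14833 + 1854) = 133496
D(10) = 9 x (133496 + 14833) = 1334961
D(11) = 10 x (D(10) + D(9)) = 10 x (1334961 + 133496)

Final answer: D(11) = 14684570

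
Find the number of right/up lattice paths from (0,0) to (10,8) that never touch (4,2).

Total paths to (10,8): C(18,8) = 43758.
Paths through (4,2): C(6,2) x C(12,6) = 13860.
Avoiding (4,2): 43758 - 13860.

Final answer: 29898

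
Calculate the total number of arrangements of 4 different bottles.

The number of ways to arrange 4 distinct objects is 4!.

Final answer: 4! = 24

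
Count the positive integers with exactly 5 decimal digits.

The leading digit cannot be 0 (9 options); the other 4 digits can be anything (10 options each).
Total: 9 x 10^4.

Final answer: 90000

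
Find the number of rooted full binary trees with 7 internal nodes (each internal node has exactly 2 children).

The structures are counted by the Catalan number C_n. Here n = 7.
Using C_0 = 1 and C_(k+1) = C_k x 2(2k+1)/(k+2), build up term by term: C_1=1, C_2=2, C_3=5, C_4=14, C_5=42, C_6=132, C_7=429.

Final answer: C_{7} = 429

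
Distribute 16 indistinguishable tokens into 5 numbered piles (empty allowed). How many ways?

Stars and bars: C(n+k-1, k-1) = C(20,4).

Final answer: C(20,4) = 4845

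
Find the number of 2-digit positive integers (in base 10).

First digit: 9 choices (1-9). Each of the remaining 1 digit: 10 choices.
Total: 9 x 10^1.

Final answer: 90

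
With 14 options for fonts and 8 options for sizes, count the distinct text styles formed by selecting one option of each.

By the multiplication principle: 14 x 8.

Final answer: 112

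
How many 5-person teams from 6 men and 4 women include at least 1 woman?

Sum over valid woman counts:
C(4,1)C(6,4) = 60
C(4,2)C(6,3) = 120
C(4,3)C(6,2) = 60
C(4,4)C(6,1) = 6
Total: 60 + 120 + 60 + 6.

Final answer: 246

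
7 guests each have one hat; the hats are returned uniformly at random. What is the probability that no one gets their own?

Use the recurrence D(n) = (n-1)(D(n-1) + D(n-2)) with D(0)=1, D(1)=0.
Building up: D(2)=1, D(3)=2, D(4)=9, D(5)=44, D(6)=265, D(7)=1854.
Total arrangements: 7! = 5040.
Probability = D(7)/7! = 103/280.

Final answer: D(7)/7! = 1854/5040 = 0.367857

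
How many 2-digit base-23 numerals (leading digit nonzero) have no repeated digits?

The leading digit has 22 choices (anything but zero); the next has 22 (anything but the first), then 21, and so on, one fewer each time.
Total: 22 x 22.

Final answer: 484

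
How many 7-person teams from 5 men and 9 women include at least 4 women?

Sum over valid woman counts:
C(9,4)C(5,3) = 1260
C(9,5)C(5,2) = 1260
C(9,6)C(5,1) = 420
C(9,7)C(5,0) = 36
Total: 1260 + 1260 + 420 + 36.

Final answer: 2976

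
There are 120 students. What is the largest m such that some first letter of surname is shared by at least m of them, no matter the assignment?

There are 26 possible values for first letter of surname. With 120 students and 26 categories, by pigeonhole: ceiling(120/26).

Final answer: 5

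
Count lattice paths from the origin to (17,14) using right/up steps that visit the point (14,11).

Paths (0,0)->(14,11): C(25,11) = 4457400.
Paths (14,11)->(17,14): C(6,3) = 20.
By multiplication principle: 4457400 x 20.

Final answer: 89148000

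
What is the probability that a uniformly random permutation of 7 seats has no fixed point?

Use the recurrence D(n) = (n-1)(D(n-1) + D(n-2)) with D(0)=1, D(1)=0.
Building up: D(2)=1, D(3)=2, D(4)=9, D(5)=44, D(6)=265, D(7)=1854.
Total arrangements: 7! = 5040.
Probability = D(7)/7! = 103/280.

Final answer: D(7)/7! = 1854/5040 = 0.367857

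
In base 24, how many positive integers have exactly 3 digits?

These are the integers in [24^2, 24^3), so the count is 24^3 - 24^2 = 23 x 24^2.

Final answer: 13248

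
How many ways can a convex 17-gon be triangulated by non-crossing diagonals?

This is a standard Catalan-number count: the answer is C_n. Here n = 17 - 2 = 15.
C_n = (2n)!/(n!(n+1)!), so C_{15} = 30!/(15! x 16!) = C(30,15)/16 = 155117520/16.

Final answer: C_{15} = 9694845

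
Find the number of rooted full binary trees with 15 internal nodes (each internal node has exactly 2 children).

The structures are counted by the Catalan number C_n. Here n = 15.
C_n = C(2n,n)/(n+1), so C_{15} = C(30,15)/16 = 155117520/16.

Final answer: C_{15} = 9694845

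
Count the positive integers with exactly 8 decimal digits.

These are the integers in [10^7, 10^8), so the count is 10^8 - 10^7 = 9 x 10^7.

Final answer: 90000000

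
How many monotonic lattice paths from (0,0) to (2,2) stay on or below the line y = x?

Total monotonic paths to (2,2): C(4,2) = 6.
A path is bad iff it touches y = x + 1; reflecting its initial segment maps bad paths bijectively onto all paths to (1,3), of which there are C(4,3) = 4.
Valid Dyck paths: 6 - 4.
(Equivalently, C_{2} = C(4,2)/3 = 6/3.)

Final answer: C_{2} = 2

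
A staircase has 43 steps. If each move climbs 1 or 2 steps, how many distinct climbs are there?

Let f(n) be the number of climbs. Removing the last move (1 or 2 steps) gives f(n) = f(n-1) + f(n-2); base cases f(1)=1, f(2)=2.
Iterating the recurrence: f(1)=1, f(2)=2, f(3)=3, f(4)=5, f(5)=8, f(6)=13, f(7)=21, f(8)=34, f(9)=55, f(10)=89, f(11)=144, f(12)=233, f(13)=377, f(14)=610, f(15)=987, f(16)=1597, f(17)=2584, f(18)=4181, f(19)=6765, f(20)=10946, f(21)=17711, f(22)=28657, f(23)=46368, f(24)=75025, f(25)=121393, f(26)=196418, f(27)=317811, f(28)=514229, f(29)=832040, f(30)=1346269, f(31)=2178309, f(32)=3524578, f(33)=5702887, f(34)=9227465, f(35)=14930352, f(36)=24157817, f(37)=39088169, f(38)=63245986, f(39)=102334155, f(40)=165580141, f(41)=267914296, f(42)=433494437, f(43)=701408733.

Final answer: 701408733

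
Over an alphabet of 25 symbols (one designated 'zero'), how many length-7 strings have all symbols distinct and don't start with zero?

First digit: 24 (nonzero). Second: 24 (not first). Third: 23, etc.
Total: 24 x 24 x 23 x 22 x 21 x 20 x 19.

Final answer: 2325818880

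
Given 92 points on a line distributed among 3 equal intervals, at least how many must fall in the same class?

By pigeonhole with 92 objects and 3 categories: ceiling(92/3).

Final answer: 31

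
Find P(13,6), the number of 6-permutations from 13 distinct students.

P(13,6) = 13!/(13-6)! = 13!/7!.

Final answer: P(13,6) = 1235520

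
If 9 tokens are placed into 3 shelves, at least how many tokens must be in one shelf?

By the pigeonhole principle: ceiling(9/3).

Final answer: 3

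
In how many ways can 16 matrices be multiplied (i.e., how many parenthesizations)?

This is counted by the nth Catalan number C_n. Here n = 16 - 1 = 15.
C_n = C(2n,n) - C(2n,n+1), so C_{15} = C(30,15) - C(30,16) = 155117520 - 145422675.

Final answer: C_{15} = 9694845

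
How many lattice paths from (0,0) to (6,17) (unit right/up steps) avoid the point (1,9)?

Total paths to (6,17): C(23,17) = 100947.
Paths through (1,9): C(10,9) x C(13,8) = 12870.
Avoiding (1,9): 100947 - 12870.

Final answer: 88077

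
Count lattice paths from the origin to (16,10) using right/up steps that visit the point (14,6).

Paths (0,0)->(14,6): C(20,6) = 38760.
Paths (14,6)->(16,10): C(6,4) = 15.
By multiplication principle: 38760 x 15.

Final answer: 581400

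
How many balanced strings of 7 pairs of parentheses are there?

The structures are counted by the Catalan number C_n. Here n = 7 (pairs).
Using C_0 = 1 and C_(k+1) = C_k x 2(2k+1)/(k+2), build up term by term: C_1=1, C_2=2, C_3=5, C_4=14, C_5=42, C_6=132, C_7=429.

Final answer: C_{7} = 429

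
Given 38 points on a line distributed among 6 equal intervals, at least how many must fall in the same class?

By pigeonhole with 38 objects and 6 categories: ceiling(38/6).

Final answer: 7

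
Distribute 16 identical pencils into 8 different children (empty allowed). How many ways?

Stars and bars: C(n+k-1, k-1) = C(23,7).

Final answer: C(23,7) = 245157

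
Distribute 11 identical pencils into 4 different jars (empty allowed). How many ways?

Stars and bars: C(n+k-1, k-1) = C(14,3).

Final answer: C(14,3) = 364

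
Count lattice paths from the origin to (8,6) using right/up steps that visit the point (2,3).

Paths (0,0)->(2,3): C(5,3) = 10.
Paths (2,3)->(8,6): C(9,3) = 84.
By multiplication principle: 10 x 84.

Final answer: 840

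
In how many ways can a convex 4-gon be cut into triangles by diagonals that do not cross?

This is counted by the nth Catalan number C_n. Here n = 4 - 2 = 2.
Using C_0 = 1 and C_(k+1) = C_k x 2(2k+1)/(k+2), build up term by term: C_1=1, C_2=2.

Final answer: C_{2} = 2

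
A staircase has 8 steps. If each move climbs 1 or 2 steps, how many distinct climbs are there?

Let f(n) be the number of climbs. Removing the last move (1 or 2 steps) gives f(n) = f(n-1) + f(n-2); base cases f(1)=1, f(2)=2.
Iterating the recurrence: f(1)=1, f(2)=2, f(3)=3, f(4)=5, f(5)=8, f(6)=13, f(7)=21, f(8)=34.

Final answer: 34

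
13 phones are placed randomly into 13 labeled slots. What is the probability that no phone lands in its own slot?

Use the recurrence D(n) = (n-1)(D(n-1) + D(n-2)) with D(0)=1, D(1)=0.
Building up: D(2)=1, D(3)=2, D(4)=9, D(5)=44, D(6)=265, D(7)=1854, D(8)=14833, D(9)=133496, D(10)=1334961, D(11)=14684570, D(12)=176214841, D(13)=2290792932.
Total arrangements: 13! = 6227020800.
Probability = D(13)/13! = 63633137/172972800.

Final answer: D(13)/13! = 2290792932/6227020800 = 0.367879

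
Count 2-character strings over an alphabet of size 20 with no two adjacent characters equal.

Let g(n) count such strings. g(1) = 20, and each valid string of length n-1 extends in 19 ways (any symbol but the last), so g(n) = 19 g(n-1).
Total: g(2) = 20 x 19^1.

Final answer: 20 x 19^{1} = 380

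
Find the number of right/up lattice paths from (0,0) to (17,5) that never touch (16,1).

Total paths to (17,5): C(22,5) = 26334.
Paths through (16,1): C(17,1) x C(5,4) = 85.
Avoiding (16,1): 26334 - 85.

Final answer: 26249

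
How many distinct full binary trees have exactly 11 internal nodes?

The structures are counted by the Catalan number C_n. Here n = 11.
Using C_0 = 1 and C_(k+1) = C_k x 2(2k+1)/(k+2), build up term by term: C_1=1, C_2=2, C_3=5, C_4=14, C_5=42, C_6=132, C_7=429, C_8=1430, C_9=4862, C_10=16796, C_11=58786.

Final answer: C_{11} = 58786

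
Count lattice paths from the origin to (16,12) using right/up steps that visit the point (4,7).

Paths (0,0)->(4,7): C(11,7) = 330.
Paths (4,7)->(16,12): C(17,5) = 6188.
By multiplication principle: 330 x 6188.

Final answer: 2042040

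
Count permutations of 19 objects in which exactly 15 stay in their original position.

Choose which 15 elements are fixed: C(19,15) = 3876.
Derange the remaining 4 using D(j) = (j-1)(D(j-1) + D(j-2)), D(0)=1, D(1)=0: D(2)=1, D(3)=2, D(4)=9.
Total: 3876 x 9.

Final answer: C(19,15) D(4) = 34884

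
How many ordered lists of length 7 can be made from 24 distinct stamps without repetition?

P(24,7) = 24!/(24-7)! = 24!/17!.

Final answer: P(24,7) = 1744364160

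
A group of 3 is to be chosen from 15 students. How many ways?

C(15,3) = 15!/(3! x (15-3)!).

Final answer: C(15,3) = 455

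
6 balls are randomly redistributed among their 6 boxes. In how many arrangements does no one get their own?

D(n) = (n-1)(D(n-1) + D(n-2)), D(0)=1, D(1)=0.
D(2) = 1 x (0 + 1) = 1
D(3) = 2 x (1 + 0) = 2
D(4) = 3 x (2 + 1) = 9
D(5) = 4 x (9 + 2) = 44
D(6) = 5 x (D(5) + D(4)) = 5 x (44 + 9)

Final answer: D(6) = 265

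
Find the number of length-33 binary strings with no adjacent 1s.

Let a(n) count valid strings. If the last bit is 0 the prefix is any valid string of length n-1; if it is 1 the string must end in 01 with a valid prefix of length n-2. So a(n) = a(n-1) + a(n-2), a(1)=2, a(2)=3.
Iterating the recurrence: a(1)=2, a(2)=3, a(3)=5, a(4)=8, a(5)=13, a(6)=21, a(7)=34, a(8)=55, a(9)=89, a(10)=144, a(11)=233, a(12)=377, a(13)=610, a(14)=987, a(15)=1597, a(16)=2584, a(17)=4181, a(18)=6765, a(19)=10946, a(20)=17711, a(21)=28657, a(22)=46368, a(23)=75025, a(24)=121393, a(25)=196418, a(26)=317811, a(27)=514229, a(28)=832040, a(29)=1346269, a(30)=2178309, a(31)=3524578, a(32)=5702887, a(33)=9227465.

Final answer: 9227465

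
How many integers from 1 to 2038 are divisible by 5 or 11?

Multiples of 5: 407. Multiples of 11: 185. Of both (lcm=55): 37.
By inclusion-exclusion: 407 + 185 - 37.

Final answer: 555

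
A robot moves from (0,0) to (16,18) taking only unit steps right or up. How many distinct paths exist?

Each path has 16 right steps and 18 up steps in some order (34 steps total).
Choose which 18 of the 34 steps are up: C(34,18).

Final answer: C(34,18) = 2203961430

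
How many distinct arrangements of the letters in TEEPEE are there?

Letters (E:4, P:1, T:1). Total letters: 6.
Permutations = 6!/(4!).

Final answer: 30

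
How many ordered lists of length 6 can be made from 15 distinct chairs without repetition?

P(15,6) = 15!/(15-6)! = 15!/9!.

Final answer: P(15,6) = 3603600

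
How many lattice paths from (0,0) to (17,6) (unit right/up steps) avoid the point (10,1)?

Total paths to (17,6): C(23,6) = 100947.
Paths through (10,1): C(11,1) x C(12,5) = 8712.
Avoiding (10,1): 100947 - 8712.

Final answer: 92235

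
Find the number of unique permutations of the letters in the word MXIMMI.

Letters (I:2, M:3, X:1). Total letters: 6.
Permutations = 6!/(3! x 2!).

Final answer: 60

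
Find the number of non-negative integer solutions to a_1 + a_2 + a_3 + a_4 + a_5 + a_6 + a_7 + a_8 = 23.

Stars and bars with 23 stars and 7 bars:
C(23+8-1, 8-1) = C(30,7).

Final answer: C(30,7) = 2035800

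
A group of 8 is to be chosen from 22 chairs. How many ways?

C(22,8) = 22!/(8! x (22-8)!).

Final answer: C(22,8) = 319770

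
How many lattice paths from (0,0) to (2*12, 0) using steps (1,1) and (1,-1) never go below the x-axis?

Total monotonic paths to (12,12): C(24,12) = 2704156.
Paths that cross above y=x (reflection bijection): C(24,13) = 2496144.
Valid Dyck paths: 2704156 - 2496144.
(These counts are the Catalan numbers.)

Final answer: C_{12} = 208012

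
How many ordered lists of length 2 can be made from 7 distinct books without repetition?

P(7,2) = 7!/(7-2)! = 7!/5!.

Final answer: P(7,2) = 42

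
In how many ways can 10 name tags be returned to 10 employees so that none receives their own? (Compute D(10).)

Use the recurrence D(n) = (n-1)(D(n-1) + D(n-2)) with D(0)=1, D(1)=0.
D(2) = 1 x (0 + 1) = 1
D(3) = 2 x (1 + 0) = 2
D(4) = 3 x (2 + 1) = 9
D(5) = 4 x (9 + 2) = 44
D(6) = 5 x (44 + 9) = 265
D(7) = 6 x (265 + 44) = 1854
D(8) = 7 x (1854 + 265) = 14833
D(9) = 8 x (14833 + 1854) = 133496
D(10) = 9 x (D(9) + D(8)) = 9 x (133496 + 14833)

Final answer: D(10) = 1334961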